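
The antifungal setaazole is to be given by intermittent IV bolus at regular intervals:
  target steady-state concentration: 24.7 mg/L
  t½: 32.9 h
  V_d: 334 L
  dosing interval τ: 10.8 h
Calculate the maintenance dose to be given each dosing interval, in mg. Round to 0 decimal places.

k = ln2 / t½ = 0.693147 / 32.9 = 0.02107 h⁻¹
CL = k × Vd = 0.02107 × 334 = 7.037 L/h
At steady state, Dose/τ = Css × CL.
Dose = Css × CL × τ = 24.7 × 7.037 × 10.8 = 1877 mg

1877 mg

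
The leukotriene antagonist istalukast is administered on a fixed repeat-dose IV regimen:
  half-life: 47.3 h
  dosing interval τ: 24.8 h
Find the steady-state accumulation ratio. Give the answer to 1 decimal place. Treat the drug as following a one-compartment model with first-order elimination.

k = ln2 / t½ = 0.693147 / 47.3 = 0.01465 h⁻¹
e^(−kτ) = e^(−0.01465 × 24.8) = 0.6954
Accumulation ratio R = 1 / (1 − e^(−kτ)) = 1 / (1 − 0.6954) = 3.283

3.3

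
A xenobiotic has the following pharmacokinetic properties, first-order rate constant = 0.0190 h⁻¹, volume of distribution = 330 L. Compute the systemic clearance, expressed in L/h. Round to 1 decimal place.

6.3 L/h

CL = k × Vd = 0.0190 × 330 = 6.270 L/h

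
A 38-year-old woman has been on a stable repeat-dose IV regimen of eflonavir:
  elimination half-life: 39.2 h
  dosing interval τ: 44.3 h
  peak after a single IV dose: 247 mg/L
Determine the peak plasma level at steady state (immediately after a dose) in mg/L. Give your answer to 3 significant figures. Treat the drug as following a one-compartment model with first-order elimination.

455 mg/L

k = ln2 / t½ = 0.693147 / 39.2 = 0.01768 h⁻¹
e^(−kτ) = e^(−0.01768 × 44.3) = 0.4569
Accumulation ratio R = 1 / (1 − e^(−kτ)) = 1 / (1 − 0.4569) = 1.841
Steady-state peak = C₀ × R = 247 × 1.841 = 454.7 mg/L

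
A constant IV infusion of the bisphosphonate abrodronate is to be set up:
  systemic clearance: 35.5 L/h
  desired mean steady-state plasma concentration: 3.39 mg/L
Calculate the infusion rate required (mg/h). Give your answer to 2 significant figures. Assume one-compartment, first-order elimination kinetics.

At steady state, infusion rate R₀ = Css × CL = 3.39 × 35.50 = 120.3 mg/h

120 mg/h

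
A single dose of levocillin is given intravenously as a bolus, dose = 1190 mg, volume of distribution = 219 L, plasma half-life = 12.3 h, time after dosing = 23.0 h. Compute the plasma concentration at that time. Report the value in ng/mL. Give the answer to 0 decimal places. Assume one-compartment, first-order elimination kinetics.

C₀ = Dose / Vd = 1190 / 219 = 5.434 mg/L
k = ln2 / t½ = 0.693147 / 12.3 = 0.05635 h⁻¹
C = C₀ · e^(−k·t) = 5.434 × e^(−0.05635 × 23.0)
  = 5.434 × 0.2736 = 1.487 mg/L
Convert: 1.487 mg/L × 1000 = 1487 ng/mL

1487 ng/mL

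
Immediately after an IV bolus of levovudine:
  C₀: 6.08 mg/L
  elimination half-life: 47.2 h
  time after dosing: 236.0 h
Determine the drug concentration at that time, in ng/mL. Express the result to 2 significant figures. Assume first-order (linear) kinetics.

190 ng/mL

k = ln2 / t½ = 0.693147 / 47.2 = 0.01469 h⁻¹
t / t½ = 236.0 / 47.2 = 5 half-lives
C = C₀ × (1/2)^5 = 6.080 × 0.03125 = 0.1900 mg/L
Convert: 0.1900 mg/L × 1000 = 190.0 ng/mL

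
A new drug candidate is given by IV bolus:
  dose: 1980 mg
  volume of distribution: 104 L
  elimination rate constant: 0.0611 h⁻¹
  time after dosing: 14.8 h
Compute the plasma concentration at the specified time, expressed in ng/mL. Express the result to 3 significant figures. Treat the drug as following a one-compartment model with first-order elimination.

7710 ng/mL

C₀ = Dose / Vd = 1980 / 104 = 19.04 mg/L
C = C₀ · e^(−k·t) = 19.04 × e^(−0.06110 × 14.8)
  = 19.04 × 0.4048 = 7.707 mg/L
Convert: 7.707 mg/L × 1000 = 7707 ng/mL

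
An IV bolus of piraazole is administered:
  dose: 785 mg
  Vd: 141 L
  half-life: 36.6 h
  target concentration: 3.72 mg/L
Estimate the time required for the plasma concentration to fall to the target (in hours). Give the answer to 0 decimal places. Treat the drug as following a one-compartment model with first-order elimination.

C₀ = Dose / Vd = 785.0 / 141 = 5.567 mg/L
k = ln2 / t½ = 0.693147 / 36.6 = 0.01894 h⁻¹
t = ln(C₀ / C) / k = ln(5.567 / 3.72) / 0.01894
  = ln(1.497) / 0.01894 = 0.4035 / 0.01894 = 21.30 h

21 h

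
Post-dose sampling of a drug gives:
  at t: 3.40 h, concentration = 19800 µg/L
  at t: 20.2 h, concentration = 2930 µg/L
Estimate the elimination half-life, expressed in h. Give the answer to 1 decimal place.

k = ln(C₁/C₂) / (t₂ − t₁) = ln(19800/2930) / (20.2 − 3.40)
  = 1.911 / 16.80 = 0.1138 h⁻¹
t½ = ln2 / k = 0.693147 / 0.1138 = 6.091 h

6.1 h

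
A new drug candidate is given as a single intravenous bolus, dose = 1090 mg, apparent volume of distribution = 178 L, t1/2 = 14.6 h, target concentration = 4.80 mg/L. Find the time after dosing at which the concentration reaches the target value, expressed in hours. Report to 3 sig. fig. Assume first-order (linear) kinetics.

5.13 h

C₀ = Dose / Vd = 1090 / 178 = 6.124 mg/L
k = ln2 / t½ = 0.693147 / 14.6 = 0.04748 h⁻¹
t = ln(C₀ / C) / k = ln(6.124 / 4.80) / 0.04748
  = ln(1.276) / 0.04748 = 0.2437 / 0.04748 = 5.133 h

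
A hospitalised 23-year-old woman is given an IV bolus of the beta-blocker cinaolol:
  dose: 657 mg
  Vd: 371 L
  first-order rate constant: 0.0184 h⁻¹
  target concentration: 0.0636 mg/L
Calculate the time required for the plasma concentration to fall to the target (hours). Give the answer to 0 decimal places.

181 h

C₀ = Dose / Vd = 657.0 / 371 = 1.771 mg/L
t = ln(C₀ / C) / k = ln(1.771 / 0.0636) / 0.01840
  = ln(27.85) / 0.01840 = 3.327 / 0.01840 = 180.8 h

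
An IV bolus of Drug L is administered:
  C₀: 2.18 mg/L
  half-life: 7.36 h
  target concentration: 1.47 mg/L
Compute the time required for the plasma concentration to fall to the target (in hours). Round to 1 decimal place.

k = ln2 / t½ = 0.693147 / 7.36 = 0.09418 h⁻¹
t = ln(C₀ / C) / k = ln(2.180 / 1.47) / 0.09418
  = ln(1.483) / 0.09418 = 0.3941 / 0.09418 = 4.185 h

4.2 h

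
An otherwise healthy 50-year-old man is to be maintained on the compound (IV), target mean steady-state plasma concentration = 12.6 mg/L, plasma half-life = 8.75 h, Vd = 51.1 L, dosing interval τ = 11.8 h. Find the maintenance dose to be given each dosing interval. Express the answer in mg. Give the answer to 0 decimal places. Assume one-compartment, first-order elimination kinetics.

k = ln2 / t½ = 0.693147 / 8.75 = 0.07922 h⁻¹
CL = k × Vd = 0.07922 × 51.1 = 4.048 L/h
At steady state, Dose/τ = Css × CL.
Dose = Css × CL × τ = 12.6 × 4.048 × 11.8 = 601.9 mg

602 mg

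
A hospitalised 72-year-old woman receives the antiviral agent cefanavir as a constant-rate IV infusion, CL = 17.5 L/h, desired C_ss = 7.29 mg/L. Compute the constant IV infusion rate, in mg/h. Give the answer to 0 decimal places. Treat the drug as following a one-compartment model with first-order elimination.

128 mg/h

At steady state, infusion rate R₀ = Css × CL = 7.29 × 17.50 = 127.6 mg/h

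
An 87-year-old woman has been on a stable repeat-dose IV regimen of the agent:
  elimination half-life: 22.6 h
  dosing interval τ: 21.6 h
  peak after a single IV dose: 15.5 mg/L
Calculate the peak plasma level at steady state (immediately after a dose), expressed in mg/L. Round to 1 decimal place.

32.0 mg/L

k = ln2 / t½ = 0.693147 / 22.6 = 0.03067 h⁻¹
e^(−kτ) = e^(−0.03067 × 21.6) = 0.5156
Accumulation ratio R = 1 / (1 − e^(−kτ)) = 1 / (1 − 0.5156) = 2.064
Steady-state peak = C₀ × R = 15.5 × 2.064 = 31.99 mg/L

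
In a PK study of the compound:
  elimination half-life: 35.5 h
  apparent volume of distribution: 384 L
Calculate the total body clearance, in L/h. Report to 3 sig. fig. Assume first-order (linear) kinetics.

k = ln2 / t½ = 0.693147 / 35.5 = 0.01953 h⁻¹
CL = k × Vd = 0.01953 × 384 = 7.500 L/h

7.50 L/h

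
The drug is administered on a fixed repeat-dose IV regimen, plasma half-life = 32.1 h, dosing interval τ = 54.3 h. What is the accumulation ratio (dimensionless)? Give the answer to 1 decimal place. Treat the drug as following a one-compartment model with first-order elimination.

1.4

k = ln2 / t½ = 0.693147 / 32.1 = 0.02159 h⁻¹
e^(−kτ) = e^(−0.02159 × 54.3) = 0.3096
Accumulation ratio R = 1 / (1 − e^(−kτ)) = 1 / (1 − 0.3096) = 1.448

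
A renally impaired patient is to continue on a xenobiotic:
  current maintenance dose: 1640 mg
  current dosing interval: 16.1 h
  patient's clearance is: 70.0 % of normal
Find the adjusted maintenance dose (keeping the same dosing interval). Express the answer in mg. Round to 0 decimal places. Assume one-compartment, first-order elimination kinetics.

To keep the same average steady-state level, dosing rate must scale with clearance.
CL ratio = 70.0 / 100 = 0.7000
New dose (same interval) = 1640 × 0.7000 = 1148 mg

1148 mg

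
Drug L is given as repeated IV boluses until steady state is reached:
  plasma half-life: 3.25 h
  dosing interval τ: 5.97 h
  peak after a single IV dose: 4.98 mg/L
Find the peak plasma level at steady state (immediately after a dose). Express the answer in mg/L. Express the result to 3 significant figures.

k = ln2 / t½ = 0.693147 / 3.25 = 0.2133 h⁻¹
e^(−kτ) = e^(−0.2133 × 5.97) = 0.2799
Accumulation ratio R = 1 / (1 − e^(−kτ)) = 1 / (1 − 0.2799) = 1.389
Steady-state peak = C₀ × R = 4.98 × 1.389 = 6.917 mg/L

6.92 mg/L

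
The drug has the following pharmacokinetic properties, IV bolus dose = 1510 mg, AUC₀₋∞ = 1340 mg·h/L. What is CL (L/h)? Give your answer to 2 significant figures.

CL = Dose / AUC = 1510 / 1340 = 1.127 L/h

1.1 L/h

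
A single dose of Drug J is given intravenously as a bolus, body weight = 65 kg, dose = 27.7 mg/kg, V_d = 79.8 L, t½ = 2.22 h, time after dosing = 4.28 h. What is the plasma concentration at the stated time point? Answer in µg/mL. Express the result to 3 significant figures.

Total dose = 27.7 × 65 = 1801 mg
C₀ = Dose / Vd = 1801 / 79.8 = 22.57 mg/L
k = ln2 / t½ = 0.693147 / 2.22 = 0.3122 h⁻¹
C = C₀ · e^(−k·t) = 22.57 × e^(−0.3122 × 4.28)
  = 22.57 × 0.2628 = 5.931 mg/L
(5.931 mg/L = 5.931 µg/mL)

5.93 µg/mL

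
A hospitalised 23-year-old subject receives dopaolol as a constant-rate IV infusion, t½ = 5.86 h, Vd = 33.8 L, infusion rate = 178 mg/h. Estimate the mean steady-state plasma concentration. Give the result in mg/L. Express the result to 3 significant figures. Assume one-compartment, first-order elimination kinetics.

k = ln2 / t½ = 0.693147 / 5.86 = 0.1183 h⁻¹
CL = k × Vd = 0.1183 × 33.8 = 3.999 L/h
At steady state Css = R₀ / CL = 178 / 3.999 = 44.51 mg/L

44.5 mg/L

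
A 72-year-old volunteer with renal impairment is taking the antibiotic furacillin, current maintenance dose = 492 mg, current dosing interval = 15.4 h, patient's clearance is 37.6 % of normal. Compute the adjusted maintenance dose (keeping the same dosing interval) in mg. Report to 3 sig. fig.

185 mg

To keep the same average steady-state level, dosing rate must scale with clearance.
CL ratio = 37.6 / 100 = 0.3760
New dose (same interval) = 492 × 0.3760 = 185.0 mg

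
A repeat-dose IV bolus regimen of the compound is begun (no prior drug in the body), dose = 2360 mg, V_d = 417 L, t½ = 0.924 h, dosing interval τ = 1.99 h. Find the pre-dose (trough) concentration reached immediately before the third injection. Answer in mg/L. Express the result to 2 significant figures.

C₀ per dose = Dose / Vd = 2360 / 417 = 5.659 mg/L
k = ln2 / t½ = 0.693147 / 0.924 = 0.7502 h⁻¹
Fraction remaining after one interval: r = e^(−kτ) = e^(−0.7502 × 1.99) = 0.2247
Before dose 3, 2 doses have been given (aged 1τ, 2τ).
C_trough = C₀ × (r + r²) = 5.659 × (0.2247 + 0.05049) = 1.557 mg/L

1.6 mg/L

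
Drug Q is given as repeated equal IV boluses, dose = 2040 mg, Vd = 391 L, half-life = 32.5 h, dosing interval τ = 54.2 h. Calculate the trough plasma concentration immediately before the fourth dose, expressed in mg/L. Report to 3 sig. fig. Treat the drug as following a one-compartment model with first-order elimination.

2.32 mg/L

C₀ per dose = Dose / Vd = 2040 / 391 = 5.217 mg/L
k = ln2 / t½ = 0.693147 / 32.5 = 0.02133 h⁻¹
Fraction remaining after one interval: r = e^(−kτ) = e^(−0.02133 × 54.2) = 0.3147
Before dose 4, 3 doses have been given (aged 1τ, 2τ, 3τ).
C_trough = C₀ × (r + r² + … + r^3) = C₀ × r(1−r^3)/(1−r)
        = 5.217 × 0.3147 × (1 − 0.03117) / (1 − 0.3147) = 2.321 mg/L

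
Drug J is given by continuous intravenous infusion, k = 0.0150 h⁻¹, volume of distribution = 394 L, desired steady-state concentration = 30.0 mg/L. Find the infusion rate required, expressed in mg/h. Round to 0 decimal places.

177 mg/h

CL = k × Vd = 0.01500 × 394 = 5.910 L/h
At steady state, infusion rate R₀ = Css × CL = 30.0 × 5.910 = 177.3 mg/h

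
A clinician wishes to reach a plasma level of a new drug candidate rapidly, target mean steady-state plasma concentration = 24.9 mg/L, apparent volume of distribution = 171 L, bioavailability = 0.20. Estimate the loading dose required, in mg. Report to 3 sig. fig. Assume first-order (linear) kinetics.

LD = Css × Vd / F = 24.9 × 171 / 0.20 = 21290 mg

21300 mg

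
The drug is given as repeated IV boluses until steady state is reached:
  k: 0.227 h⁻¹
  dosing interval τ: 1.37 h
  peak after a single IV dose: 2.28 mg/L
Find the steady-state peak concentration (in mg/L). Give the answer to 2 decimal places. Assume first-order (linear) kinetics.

e^(−kτ) = e^(−0.2270 × 1.37) = 0.7327
Accumulation ratio R = 1 / (1 − e^(−kτ)) = 1 / (1 − 0.7327) = 3.741
Steady-state peak = C₀ × R = 2.28 × 3.741 = 8.529 mg/L

8.53 mg/L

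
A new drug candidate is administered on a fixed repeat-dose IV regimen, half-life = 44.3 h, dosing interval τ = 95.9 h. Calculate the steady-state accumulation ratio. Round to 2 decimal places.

1.29

k = ln2 / t½ = 0.693147 / 44.3 = 0.01565 h⁻¹
e^(−kτ) = e^(−0.01565 × 95.9) = 0.2229
Accumulation ratio R = 1 / (1 − e^(−kτ)) = 1 / (1 − 0.2229) = 1.287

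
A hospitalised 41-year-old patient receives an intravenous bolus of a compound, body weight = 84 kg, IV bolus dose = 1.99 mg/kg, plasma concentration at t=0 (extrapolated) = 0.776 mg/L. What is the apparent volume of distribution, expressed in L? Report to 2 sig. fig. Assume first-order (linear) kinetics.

Dose = 1.99 × 84 = 167.2 mg
Vd = Dose / C₀ = 167.2 / 0.776 = 215.5 L

220 L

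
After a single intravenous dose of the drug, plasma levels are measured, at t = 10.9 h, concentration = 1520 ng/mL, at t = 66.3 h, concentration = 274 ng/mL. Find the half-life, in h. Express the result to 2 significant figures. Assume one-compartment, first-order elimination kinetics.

22 h

k = ln(C₁/C₂) / (t₂ − t₁) = ln(1520/274) / (66.3 − 10.9)
  = 1.713 / 55.40 = 0.03092 h⁻¹
t½ = ln2 / k = 0.693147 / 0.03092 = 22.42 h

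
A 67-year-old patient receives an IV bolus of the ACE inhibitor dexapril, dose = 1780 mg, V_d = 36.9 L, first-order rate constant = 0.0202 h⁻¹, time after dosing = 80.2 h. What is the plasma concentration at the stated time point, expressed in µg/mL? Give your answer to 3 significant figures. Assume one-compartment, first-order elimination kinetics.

9.55 µg/mL

C₀ = Dose / Vd = 1780 / 36.9 = 48.24 mg/L
C = C₀ · e^(−k·t) = 48.24 × e^(−0.02020 × 80.2)
  = 48.24 × 0.1979 = 9.547 mg/L
(9.547 mg/L = 9.547 µg/mL)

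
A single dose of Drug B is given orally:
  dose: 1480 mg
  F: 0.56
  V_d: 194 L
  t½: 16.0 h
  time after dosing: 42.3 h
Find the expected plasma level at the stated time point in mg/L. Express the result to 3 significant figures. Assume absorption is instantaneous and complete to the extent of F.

0.684 mg/L

Amount reaching circulation = F × Dose = 0.56 × 1480 = 828.8 mg
C₀ = F·Dose / Vd = 828.8 / 194 = 4.272 mg/L
k = ln2 / t½ = 0.693147 / 16.0 = 0.04332 h⁻¹
C = C₀ · e^(−k·t) = 4.272 × e^(−0.04332 × 42.3)
  = 4.272 × 0.1600 = 0.6835 mg/L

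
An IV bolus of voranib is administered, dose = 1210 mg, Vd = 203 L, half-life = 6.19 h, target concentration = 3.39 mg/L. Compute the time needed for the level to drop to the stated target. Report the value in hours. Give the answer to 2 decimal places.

C₀ = Dose / Vd = 1210 / 203 = 5.961 mg/L
k = ln2 / t½ = 0.693147 / 6.19 = 0.1120 h⁻¹
t = ln(C₀ / C) / k = ln(5.961 / 3.39) / 0.1120
  = ln(1.758) / 0.1120 = 0.5642 / 0.1120 = 5.038 h

5.04 h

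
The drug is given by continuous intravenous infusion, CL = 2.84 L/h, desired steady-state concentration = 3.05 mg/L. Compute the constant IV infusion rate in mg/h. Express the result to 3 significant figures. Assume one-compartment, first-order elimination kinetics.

8.66 mg/h

At steady state, infusion rate R₀ = Css × CL = 3.05 × 2.840 = 8.662 mg/h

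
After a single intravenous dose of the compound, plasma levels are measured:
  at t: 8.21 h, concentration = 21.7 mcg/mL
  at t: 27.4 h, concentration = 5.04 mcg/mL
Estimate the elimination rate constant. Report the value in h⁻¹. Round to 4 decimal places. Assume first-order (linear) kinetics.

0.0761 h⁻¹

k = ln(C₁/C₂) / (t₂ − t₁) = ln(21.7/5.04) / (27.4 − 8.21)
  = 1.460 / 19.19 = 0.07608 h⁻¹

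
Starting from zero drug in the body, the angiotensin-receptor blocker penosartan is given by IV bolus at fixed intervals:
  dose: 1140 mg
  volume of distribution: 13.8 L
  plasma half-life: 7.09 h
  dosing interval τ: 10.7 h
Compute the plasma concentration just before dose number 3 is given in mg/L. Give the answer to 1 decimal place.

39.2 mg/L

C₀ per dose = Dose / Vd = 1140 / 13.8 = 82.61 mg/L
k = ln2 / t½ = 0.693147 / 7.09 = 0.09776 h⁻¹
Fraction remaining after one interval: r = e^(−kτ) = e^(−0.09776 × 10.7) = 0.3513
Before dose 3, 2 doses have been given (aged 1τ, 2τ).
C_trough = C₀ × (r + r²) = 82.61 × (0.3513 + 0.1234) = 39.21 mg/L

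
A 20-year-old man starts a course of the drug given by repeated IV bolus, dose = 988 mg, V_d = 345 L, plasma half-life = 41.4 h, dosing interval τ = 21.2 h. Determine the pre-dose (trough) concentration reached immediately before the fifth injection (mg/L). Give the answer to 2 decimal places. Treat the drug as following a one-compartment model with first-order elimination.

5.10 mg/L

C₀ per dose = Dose / Vd = 988 / 345 = 2.864 mg/L
k = ln2 / t½ = 0.693147 / 41.4 = 0.01674 h⁻¹
Fraction remaining after one interval: r = e^(−kτ) = e^(−0.01674 × 21.2) = 0.7013
Before dose 5, 4 doses have been given (aged 1τ, 2τ, 3τ, 4τ).
C_trough = C₀ × (r + r² + … + r^4) = C₀ × r(1−r^4)/(1−r)
        = 2.864 × 0.7013 × (1 − 0.2419) / (1 − 0.7013) = 5.098 mg/L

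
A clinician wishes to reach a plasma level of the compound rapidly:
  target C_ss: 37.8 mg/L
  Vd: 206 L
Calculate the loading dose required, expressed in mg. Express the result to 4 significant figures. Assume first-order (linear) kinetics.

7787 mg

LD = Css × Vd = 37.8 × 206 = 7787 mg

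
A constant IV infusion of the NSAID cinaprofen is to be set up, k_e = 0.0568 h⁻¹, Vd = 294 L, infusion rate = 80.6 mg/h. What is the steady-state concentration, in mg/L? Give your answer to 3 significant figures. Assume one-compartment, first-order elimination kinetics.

4.83 mg/L

CL = k × Vd = 0.05680 × 294 = 16.70 L/h
At steady state Css = R₀ / CL = 80.6 / 16.70 = 4.826 mg/L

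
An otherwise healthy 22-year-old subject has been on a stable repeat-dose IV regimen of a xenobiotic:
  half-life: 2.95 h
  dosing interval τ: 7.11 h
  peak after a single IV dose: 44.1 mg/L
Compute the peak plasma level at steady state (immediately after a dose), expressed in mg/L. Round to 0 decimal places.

54 mg/L

k = ln2 / t½ = 0.693147 / 2.95 = 0.2350 h⁻¹
e^(−kτ) = e^(−0.2350 × 7.11) = 0.1881
Accumulation ratio R = 1 / (1 − e^(−kτ)) = 1 / (1 − 0.1881) = 1.232
Steady-state peak = C₀ × R = 44.1 × 1.232 = 54.33 mg/L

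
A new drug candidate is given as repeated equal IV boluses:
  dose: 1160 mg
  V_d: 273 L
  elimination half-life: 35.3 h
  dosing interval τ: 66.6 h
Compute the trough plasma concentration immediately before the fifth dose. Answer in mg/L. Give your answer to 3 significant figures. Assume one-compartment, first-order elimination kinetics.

C₀ per dose = Dose / Vd = 1160 / 273 = 4.249 mg/L
k = ln2 / t½ = 0.693147 / 35.3 = 0.01964 h⁻¹
Fraction remaining after one interval: r = e^(−kτ) = e^(−0.01964 × 66.6) = 0.2704
Before dose 5, 4 doses have been given (aged 1τ, 2τ, 3τ, 4τ).
C_trough = C₀ × (r + r² + … + r^4) = C₀ × r(1−r^4)/(1−r)
        = 4.249 × 0.2704 × (1 − 0.005346) / (1 − 0.2704) = 1.566 mg/L

1.57 mg/L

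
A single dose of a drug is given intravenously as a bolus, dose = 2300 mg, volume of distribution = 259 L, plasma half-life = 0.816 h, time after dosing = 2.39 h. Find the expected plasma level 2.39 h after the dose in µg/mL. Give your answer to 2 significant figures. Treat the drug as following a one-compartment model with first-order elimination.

C₀ = Dose / Vd = 2300 / 259 = 8.880 mg/L
k = ln2 / t½ = 0.693147 / 0.816 = 0.8494 h⁻¹
C = C₀ · e^(−k·t) = 8.880 × e^(−0.8494 × 2.39)
  = 8.880 × 0.1313 = 1.166 mg/L
(1.166 mg/L = 1.166 µg/mL)

1.2 µg/mL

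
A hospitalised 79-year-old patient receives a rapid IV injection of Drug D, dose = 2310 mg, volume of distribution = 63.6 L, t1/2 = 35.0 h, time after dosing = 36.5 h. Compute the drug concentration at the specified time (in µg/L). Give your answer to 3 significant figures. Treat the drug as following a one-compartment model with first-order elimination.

17600 µg/L

C₀ = Dose / Vd = 2310 / 63.6 = 36.32 mg/L
k = ln2 / t½ = 0.693147 / 35.0 = 0.01980 h⁻¹
C = C₀ · e^(−k·t) = 36.32 × e^(−0.01980 × 36.5)
  = 36.32 × 0.4854 = 17.63 mg/L
Convert: 17.63 mg/L × 1000 = 17630 µg/L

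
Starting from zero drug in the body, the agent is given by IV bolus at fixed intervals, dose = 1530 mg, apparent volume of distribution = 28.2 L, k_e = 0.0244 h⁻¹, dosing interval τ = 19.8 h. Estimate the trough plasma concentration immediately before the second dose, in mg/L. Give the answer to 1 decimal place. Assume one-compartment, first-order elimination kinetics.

C₀ per dose = Dose / Vd = 1530 / 28.2 = 54.26 mg/L
Fraction remaining after one interval: r = e^(−kτ) = e^(−0.02440 × 19.8) = 0.6169
Before dose 2, 1 dose has been given (aged 1τ).
C_trough = C₀ × r = 54.26 × 0.6169 = 33.47 mg/L

33.5 mg/L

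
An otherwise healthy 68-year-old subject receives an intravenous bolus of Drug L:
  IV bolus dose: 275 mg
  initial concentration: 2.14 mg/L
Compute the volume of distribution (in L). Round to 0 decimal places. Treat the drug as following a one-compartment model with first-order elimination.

Vd = Dose / C₀ = 275.0 / 2.14 = 128.5 L

129 L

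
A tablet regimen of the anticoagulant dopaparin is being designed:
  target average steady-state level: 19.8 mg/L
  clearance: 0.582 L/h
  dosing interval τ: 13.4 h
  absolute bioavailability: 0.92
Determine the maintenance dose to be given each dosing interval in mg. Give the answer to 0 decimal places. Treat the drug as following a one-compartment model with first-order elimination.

At steady state, F × (Dose/τ) = Css × CL.
Dose = Css × CL × τ / F = 19.8 × 0.5820 × 13.4 / 0.92 = 167.8 mg

168 mg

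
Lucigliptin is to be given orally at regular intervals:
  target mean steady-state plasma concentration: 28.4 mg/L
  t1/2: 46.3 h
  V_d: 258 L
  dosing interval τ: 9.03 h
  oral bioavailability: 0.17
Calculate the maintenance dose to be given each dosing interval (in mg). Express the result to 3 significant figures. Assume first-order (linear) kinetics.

5830 mg

k = ln2 / t½ = 0.693147 / 46.3 = 0.01497 h⁻¹
CL = k × Vd = 0.01497 × 258 = 3.862 L/h
At steady state, F × (Dose/τ) = Css × CL.
Dose = Css × CL × τ / F = 28.4 × 3.862 × 9.03 / 0.17 = 5826 mg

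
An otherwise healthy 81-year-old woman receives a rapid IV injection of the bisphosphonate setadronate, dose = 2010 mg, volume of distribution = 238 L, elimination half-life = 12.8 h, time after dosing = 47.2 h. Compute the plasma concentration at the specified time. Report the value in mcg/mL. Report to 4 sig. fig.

0.6555 mcg/mL

C₀ = Dose / Vd = 2010 / 238 = 8.445 mg/L
k = ln2 / t½ = 0.693147 / 12.8 = 0.05415 h⁻¹
C = C₀ · e^(−k·t) = 8.445 × e^(−0.05415 × 47.2)
  = 8.445 × 0.07762 = 0.6555 mg/L
(0.6555 mg/L = 0.6555 mcg/mL)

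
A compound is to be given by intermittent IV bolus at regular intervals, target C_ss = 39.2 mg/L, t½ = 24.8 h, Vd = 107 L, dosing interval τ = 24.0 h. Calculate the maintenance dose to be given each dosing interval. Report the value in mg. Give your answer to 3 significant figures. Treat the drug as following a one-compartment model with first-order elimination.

2810 mg

k = ln2 / t½ = 0.693147 / 24.8 = 0.02795 h⁻¹
CL = k × Vd = 0.02795 × 107 = 2.991 L/h
At steady state, Dose/τ = Css × CL.
Dose = Css × CL × τ = 39.2 × 2.991 × 24.0 = 2814 mg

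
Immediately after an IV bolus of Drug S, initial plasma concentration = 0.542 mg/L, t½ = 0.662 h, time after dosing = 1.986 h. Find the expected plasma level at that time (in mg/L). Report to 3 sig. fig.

k = ln2 / t½ = 0.693147 / 0.662 = 1.047 h⁻¹
t / t½ = 1.986 / 0.662 = 3 half-lives
C = C₀ × (1/2)^3 = 0.5420 × 0.1250 = 0.06775 mg/L

0.0678 mg/L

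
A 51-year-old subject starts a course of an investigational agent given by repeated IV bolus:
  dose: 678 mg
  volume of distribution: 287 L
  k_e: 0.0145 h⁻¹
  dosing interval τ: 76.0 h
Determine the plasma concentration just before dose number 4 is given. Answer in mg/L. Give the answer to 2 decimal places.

C₀ per dose = Dose / Vd = 678 / 287 = 2.362 mg/L
Fraction remaining after one interval: r = e^(−kτ) = e^(−0.01450 × 76.0) = 0.3322
Before dose 4, 3 doses have been given (aged 1τ, 2τ, 3τ).
C_trough = C₀ × (r + r² + … + r^3) = C₀ × r(1−r^3)/(1−r)
        = 2.362 × 0.3322 × (1 − 0.03666) / (1 − 0.3322) = 1.132 mg/L

1.13 mg/L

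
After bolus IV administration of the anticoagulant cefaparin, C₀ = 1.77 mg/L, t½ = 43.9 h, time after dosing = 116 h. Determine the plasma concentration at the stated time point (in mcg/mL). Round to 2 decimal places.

k = ln2 / t½ = 0.693147 / 43.9 = 0.01579 h⁻¹
C = C₀ · e^(−k·t) = 1.770 × e^(−0.01579 × 116)
  = 1.770 × 0.1602 = 0.2836 mg/L
(0.2836 mg/L = 0.2836 mcg/mL)

0.28 mcg/mL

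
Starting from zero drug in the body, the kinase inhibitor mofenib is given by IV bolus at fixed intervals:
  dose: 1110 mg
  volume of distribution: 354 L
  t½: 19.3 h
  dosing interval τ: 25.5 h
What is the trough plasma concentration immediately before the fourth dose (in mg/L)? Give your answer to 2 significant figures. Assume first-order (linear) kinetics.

C₀ per dose = Dose / Vd = 1110 / 354 = 3.136 mg/L
k = ln2 / t½ = 0.693147 / 19.3 = 0.03591 h⁻¹
Fraction remaining after one interval: r = e^(−kτ) = e^(−0.03591 × 25.5) = 0.4002
Before dose 4, 3 doses have been given (aged 1τ, 2τ, 3τ).
C_trough = C₀ × (r + r² + … + r^3) = C₀ × r(1−r^3)/(1−r)
        = 3.136 × 0.4002 × (1 − 0.06410) / (1 − 0.4002) = 1.958 mg/L

2.0 mg/L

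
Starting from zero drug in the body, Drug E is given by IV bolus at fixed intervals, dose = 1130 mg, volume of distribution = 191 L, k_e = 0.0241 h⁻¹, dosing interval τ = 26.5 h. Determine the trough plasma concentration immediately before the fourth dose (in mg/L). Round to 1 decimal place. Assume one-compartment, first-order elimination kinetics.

C₀ per dose = Dose / Vd = 1130 / 191 = 5.916 mg/L
Fraction remaining after one interval: r = e^(−kτ) = e^(−0.02410 × 26.5) = 0.5280
Before dose 4, 3 doses have been given (aged 1τ, 2τ, 3τ).
C_trough = C₀ × (r + r² + … + r^3) = C₀ × r(1−r^3)/(1−r)
        = 5.916 × 0.5280 × (1 − 0.1472) / (1 − 0.5280) = 5.644 mg/L

5.6 mg/L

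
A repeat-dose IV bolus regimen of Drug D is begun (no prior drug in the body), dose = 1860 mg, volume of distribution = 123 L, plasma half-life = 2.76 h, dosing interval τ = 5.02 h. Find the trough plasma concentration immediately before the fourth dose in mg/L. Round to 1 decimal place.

5.8 mg/L

C₀ per dose = Dose / Vd = 1860 / 123 = 15.12 mg/L
k = ln2 / t½ = 0.693147 / 2.76 = 0.2511 h⁻¹
Fraction remaining after one interval: r = e^(−kτ) = e^(−0.2511 × 5.02) = 0.2835
Before dose 4, 3 doses have been given (aged 1τ, 2τ, 3τ).
C_trough = C₀ × (r + r² + … + r^3) = C₀ × r(1−r^3)/(1−r)
        = 15.12 × 0.2835 × (1 − 0.02279) / (1 − 0.2835) = 5.846 mg/L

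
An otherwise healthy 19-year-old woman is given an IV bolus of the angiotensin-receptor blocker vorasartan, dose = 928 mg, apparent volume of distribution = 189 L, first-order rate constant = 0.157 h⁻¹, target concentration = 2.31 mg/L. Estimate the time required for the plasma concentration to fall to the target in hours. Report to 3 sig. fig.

4.80 h

C₀ = Dose / Vd = 928.0 / 189 = 4.910 mg/L
t = ln(C₀ / C) / k = ln(4.910 / 2.31) / 0.1570
  = ln(2.126) / 0.1570 = 0.7542 / 0.1570 = 4.804 h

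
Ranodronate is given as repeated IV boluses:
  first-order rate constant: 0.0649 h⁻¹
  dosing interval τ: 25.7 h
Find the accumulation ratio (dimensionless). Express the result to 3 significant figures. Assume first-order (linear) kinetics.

1.23

e^(−kτ) = e^(−0.06490 × 25.7) = 0.1886
Accumulation ratio R = 1 / (1 − e^(−kτ)) = 1 / (1 − 0.1886) = 1.232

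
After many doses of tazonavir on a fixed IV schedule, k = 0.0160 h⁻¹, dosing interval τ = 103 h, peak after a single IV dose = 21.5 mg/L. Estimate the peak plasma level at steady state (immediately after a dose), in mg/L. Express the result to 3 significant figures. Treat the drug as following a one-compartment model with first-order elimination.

e^(−kτ) = e^(−0.01600 × 103) = 0.1924
Accumulation ratio R = 1 / (1 − e^(−kτ)) = 1 / (1 − 0.1924) = 1.238
Steady-state peak = C₀ × R = 21.5 × 1.238 = 26.62 mg/L

26.6 mg/L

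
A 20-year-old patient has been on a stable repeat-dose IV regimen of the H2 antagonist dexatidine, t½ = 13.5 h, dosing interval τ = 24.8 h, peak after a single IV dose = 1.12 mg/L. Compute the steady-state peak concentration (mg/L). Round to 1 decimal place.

1.6 mg/L

k = ln2 / t½ = 0.693147 / 13.5 = 0.05134 h⁻¹
e^(−kτ) = e^(−0.05134 × 24.8) = 0.2799
Accumulation ratio R = 1 / (1 − e^(−kτ)) = 1 / (1 − 0.2799) = 1.389
Steady-state peak = C₀ × R = 1.12 × 1.389 = 1.556 mg/L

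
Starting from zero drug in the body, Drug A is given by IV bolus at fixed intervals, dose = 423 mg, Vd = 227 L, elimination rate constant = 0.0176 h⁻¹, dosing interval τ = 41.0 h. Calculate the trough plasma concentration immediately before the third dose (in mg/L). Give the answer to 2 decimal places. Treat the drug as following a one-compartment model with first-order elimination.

C₀ per dose = Dose / Vd = 423 / 227 = 1.863 mg/L
Fraction remaining after one interval: r = e^(−kτ) = e^(−0.01760 × 41.0) = 0.4860
Before dose 3, 2 doses have been given (aged 1τ, 2τ).
C_trough = C₀ × (r + r²) = 1.863 × (0.4860 + 0.2362) = 1.345 mg/L

1.35 mg/L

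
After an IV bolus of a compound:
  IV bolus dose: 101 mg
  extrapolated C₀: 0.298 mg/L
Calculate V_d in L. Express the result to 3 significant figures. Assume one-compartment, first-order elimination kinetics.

339 L

Vd = Dose / C₀ = 101.0 / 0.298 = 338.9 L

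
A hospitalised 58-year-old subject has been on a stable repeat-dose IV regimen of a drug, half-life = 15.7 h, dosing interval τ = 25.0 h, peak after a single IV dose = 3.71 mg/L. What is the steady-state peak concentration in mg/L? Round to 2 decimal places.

k = ln2 / t½ = 0.693147 / 15.7 = 0.04415 h⁻¹
e^(−kτ) = e^(−0.04415 × 25.0) = 0.3316
Accumulation ratio R = 1 / (1 − e^(−kτ)) = 1 / (1 − 0.3316) = 1.496
Steady-state peak = C₀ × R = 3.71 × 1.496 = 5.550 mg/L

5.55 mg/L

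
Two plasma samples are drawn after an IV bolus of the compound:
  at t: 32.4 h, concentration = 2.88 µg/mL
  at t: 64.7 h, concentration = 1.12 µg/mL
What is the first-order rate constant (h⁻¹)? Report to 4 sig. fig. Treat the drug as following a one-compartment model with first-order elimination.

k = ln(C₁/C₂) / (t₂ − t₁) = ln(2.88/1.12) / (64.7 − 32.4)
  = 0.9445 / 32.30 = 0.02924 h⁻¹

0.02924 h⁻¹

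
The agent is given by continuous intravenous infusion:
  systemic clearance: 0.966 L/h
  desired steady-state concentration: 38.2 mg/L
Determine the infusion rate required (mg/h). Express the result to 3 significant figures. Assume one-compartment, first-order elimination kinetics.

At steady state, infusion rate R₀ = Css × CL = 38.2 × 0.9660 = 36.90 mg/h

36.9 mg/h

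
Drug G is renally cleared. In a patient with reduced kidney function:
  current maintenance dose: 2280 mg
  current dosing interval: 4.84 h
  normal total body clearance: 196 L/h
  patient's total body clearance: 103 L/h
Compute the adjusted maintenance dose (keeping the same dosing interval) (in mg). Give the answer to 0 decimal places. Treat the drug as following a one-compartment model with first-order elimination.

To keep the same average steady-state level, dosing rate must scale with clearance.
CL ratio = 103 / 196 = 0.5255
New dose (same interval) = 2280 × 0.5255 = 1198 mg

1198 mg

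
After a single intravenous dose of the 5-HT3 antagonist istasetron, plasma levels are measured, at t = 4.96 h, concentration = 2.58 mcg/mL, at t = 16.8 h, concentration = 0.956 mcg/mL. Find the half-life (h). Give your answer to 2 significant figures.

k = ln(C₁/C₂) / (t₂ − t₁) = ln(2.58/0.956) / (16.8 − 4.96)
  = 0.9928 / 11.84 = 0.08385 h⁻¹
t½ = ln2 / k = 0.693147 / 0.08385 = 8.267 h

8.3 h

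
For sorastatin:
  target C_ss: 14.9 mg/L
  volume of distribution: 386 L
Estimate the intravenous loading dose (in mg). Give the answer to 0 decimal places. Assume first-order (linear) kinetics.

5751 mg

LD = Css × Vd = 14.9 × 386 = 5751 mg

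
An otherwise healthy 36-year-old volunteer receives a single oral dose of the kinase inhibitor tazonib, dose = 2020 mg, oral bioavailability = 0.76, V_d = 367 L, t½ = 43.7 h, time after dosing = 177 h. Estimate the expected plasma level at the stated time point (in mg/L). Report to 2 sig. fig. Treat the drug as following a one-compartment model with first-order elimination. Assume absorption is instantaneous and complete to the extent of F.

0.25 mg/L

Amount reaching circulation = F × Dose = 0.76 × 2020 = 1535 mg
C₀ = F·Dose / Vd = 1535 / 367 = 4.183 mg/L
k = ln2 / t½ = 0.693147 / 43.7 = 0.01586 h⁻¹
C = C₀ · e^(−k·t) = 4.183 × e^(−0.01586 × 177)
  = 4.183 × 0.06037 = 0.2525 mg/L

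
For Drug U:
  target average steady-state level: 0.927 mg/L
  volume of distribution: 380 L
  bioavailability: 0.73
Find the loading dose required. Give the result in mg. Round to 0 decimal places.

483 mg

LD = Css × Vd / F = 0.927 × 380 / 0.73 = 482.5 mg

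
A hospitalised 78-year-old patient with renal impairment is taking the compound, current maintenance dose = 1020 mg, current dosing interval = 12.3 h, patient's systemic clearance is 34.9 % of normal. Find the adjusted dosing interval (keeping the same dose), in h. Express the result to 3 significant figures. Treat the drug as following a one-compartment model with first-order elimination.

To keep the same average steady-state level, dosing rate must scale with clearance.
CL ratio = 34.9 / 100 = 0.3490
New interval (same dose) = 12.3 / 0.3490 = 35.24 h

35.2 h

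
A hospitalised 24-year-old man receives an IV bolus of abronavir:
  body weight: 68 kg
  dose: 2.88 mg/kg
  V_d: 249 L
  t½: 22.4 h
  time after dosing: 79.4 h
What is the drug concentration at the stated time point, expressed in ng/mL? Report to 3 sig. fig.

67.4 ng/mL

Total dose = 2.88 × 68 = 195.8 mg
C₀ = Dose / Vd = 195.8 / 249 = 0.7863 mg/L
k = ln2 / t½ = 0.693147 / 22.4 = 0.03094 h⁻¹
C = C₀ · e^(−k·t) = 0.7863 × e^(−0.03094 × 79.4)
  = 0.7863 × 0.08572 = 0.06740 mg/L
Convert: 0.06740 mg/L × 1000 = 67.40 ng/mL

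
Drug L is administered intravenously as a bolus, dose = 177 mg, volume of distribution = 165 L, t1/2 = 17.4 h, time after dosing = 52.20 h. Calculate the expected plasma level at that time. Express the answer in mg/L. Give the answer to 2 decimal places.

0.13 mg/L

C₀ = Dose / Vd = 177.0 / 165 = 1.073 mg/L
k = ln2 / t½ = 0.693147 / 17.4 = 0.03984 h⁻¹
t / t½ = 52.20 / 17.4 = 3 half-lives
C = C₀ × (1/2)^3 = 1.073 × 0.1250 = 0.1341 mg/L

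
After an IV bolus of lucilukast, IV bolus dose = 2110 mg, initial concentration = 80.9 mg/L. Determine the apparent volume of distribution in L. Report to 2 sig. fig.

26 L

Vd = Dose / C₀ = 2110 / 80.9 = 26.08 L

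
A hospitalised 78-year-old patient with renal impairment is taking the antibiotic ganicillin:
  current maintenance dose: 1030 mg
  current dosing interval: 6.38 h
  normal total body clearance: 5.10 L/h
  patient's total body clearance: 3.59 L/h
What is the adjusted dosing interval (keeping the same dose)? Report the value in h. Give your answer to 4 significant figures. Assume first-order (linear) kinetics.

To keep the same average steady-state level, dosing rate must scale with clearance.
CL ratio = 3.59 / 5.10 = 0.7039
New interval (same dose) = 6.38 / 0.7039 = 9.064 h

9.064 h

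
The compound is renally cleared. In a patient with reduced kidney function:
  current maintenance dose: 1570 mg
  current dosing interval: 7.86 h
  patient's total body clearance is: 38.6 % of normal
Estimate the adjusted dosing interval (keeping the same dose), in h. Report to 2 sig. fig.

20 h

To keep the same average steady-state level, dosing rate must scale with clearance.
CL ratio = 38.6 / 100 = 0.3860
New interval (same dose) = 7.86 / 0.3860 = 20.36 h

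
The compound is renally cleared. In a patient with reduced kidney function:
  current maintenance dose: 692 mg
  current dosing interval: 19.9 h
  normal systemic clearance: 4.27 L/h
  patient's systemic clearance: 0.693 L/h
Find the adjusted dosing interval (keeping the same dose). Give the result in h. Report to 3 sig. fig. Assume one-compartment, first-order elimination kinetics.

123 h

To keep the same average steady-state level, dosing rate must scale with clearance.
CL ratio = 0.693 / 4.27 = 0.1623
New interval (same dose) = 19.9 / 0.1623 = 122.6 h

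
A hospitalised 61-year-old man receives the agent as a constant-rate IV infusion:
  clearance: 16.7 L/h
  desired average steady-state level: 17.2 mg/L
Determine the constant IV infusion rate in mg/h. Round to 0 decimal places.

287 mg/h

At steady state, infusion rate R₀ = Css × CL = 17.2 × 16.70 = 287.2 mg/h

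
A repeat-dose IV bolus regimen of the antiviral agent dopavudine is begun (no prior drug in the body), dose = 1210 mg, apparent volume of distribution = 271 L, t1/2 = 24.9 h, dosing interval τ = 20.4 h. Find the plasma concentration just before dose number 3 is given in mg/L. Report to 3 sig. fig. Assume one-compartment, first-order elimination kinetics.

3.96 mg/L

C₀ per dose = Dose / Vd = 1210 / 271 = 4.465 mg/L
k = ln2 / t½ = 0.693147 / 24.9 = 0.02784 h⁻¹
Fraction remaining after one interval: r = e^(−kτ) = e^(−0.02784 × 20.4) = 0.5667
Before dose 3, 2 doses have been given (aged 1τ, 2τ).
C_trough = C₀ × (r + r²) = 4.465 × (0.5667 + 0.3211) = 3.964 mg/L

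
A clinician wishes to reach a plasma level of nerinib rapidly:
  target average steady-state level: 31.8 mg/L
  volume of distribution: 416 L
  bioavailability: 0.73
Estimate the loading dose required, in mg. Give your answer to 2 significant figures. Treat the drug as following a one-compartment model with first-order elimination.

LD = Css × Vd / F = 31.8 × 416 / 0.73 = 18120 mg

18000 mg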